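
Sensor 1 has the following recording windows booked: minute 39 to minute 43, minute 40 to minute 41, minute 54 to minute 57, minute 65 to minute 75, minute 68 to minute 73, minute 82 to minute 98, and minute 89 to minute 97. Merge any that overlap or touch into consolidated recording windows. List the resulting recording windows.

minute 39 to minute 43, minute 54 to minute 57, minute 65 to minute 75, minute 82 to minute 98

minute 40 to minute 41 overlaps/touches minute 39 to minute 43 → extend to minute 39 to minute 43.
minute 54 to minute 57 is disjoint → start new block.
minute 65 to minute 75 is disjoint → start new block.
minute 68 to minute 73 overlaps/touches minute 65 to minute 75 → extend to minute 65 to minute 75.
minute 82 to minute 98 is disjoint → start new block.
minute 89 to minute 97 overlaps/touches minute 82 to minute 98 → extend to minute 82 to minute 98.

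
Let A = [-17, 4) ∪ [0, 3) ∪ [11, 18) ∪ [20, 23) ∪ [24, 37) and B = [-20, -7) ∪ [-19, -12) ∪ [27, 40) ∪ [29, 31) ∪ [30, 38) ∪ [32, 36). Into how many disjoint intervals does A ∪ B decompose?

Merge the first list: [-17, 4), [11, 18), [20, 23), [24, 37).
Merge the second list: [-20, -7), [27, 40).
A ∪ B = [-20, 4), [11, 18), [20, 23), [24, 40).
That is 4 disjoint pieces.

4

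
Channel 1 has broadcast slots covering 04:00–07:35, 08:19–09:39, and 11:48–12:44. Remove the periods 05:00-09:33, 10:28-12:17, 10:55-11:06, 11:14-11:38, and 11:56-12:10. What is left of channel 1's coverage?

04:00–05:00, 09:33–09:39, 12:17–12:44

B, merged: 05:00–09:33, 10:28–12:17.
04:00–07:35 minus B → 04:00–05:00.
08:19–09:39 minus B → 09:33–09:39.
11:48–12:44 minus B → 12:17–12:44.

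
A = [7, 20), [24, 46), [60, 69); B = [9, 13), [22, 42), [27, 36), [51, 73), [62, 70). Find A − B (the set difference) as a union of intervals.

B, merged: [9, 13), [22, 42), [51, 73).
[7, 20) with B removed leaves [7, 9), [13, 20).
[24, 46) with B removed leaves [42, 46).
[60, 69) lies entirely inside B → drops out.

[7, 9) ∪ [13, 20) ∪ [42, 46)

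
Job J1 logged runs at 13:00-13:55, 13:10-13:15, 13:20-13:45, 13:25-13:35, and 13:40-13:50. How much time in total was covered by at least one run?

55 min

Merged: 13:00-13:55.
Length: 55 min.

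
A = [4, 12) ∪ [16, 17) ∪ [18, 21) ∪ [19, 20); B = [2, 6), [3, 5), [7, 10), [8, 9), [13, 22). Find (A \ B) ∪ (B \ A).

[2, 4) ∪ [6, 7) ∪ [10, 12) ∪ [13, 16) ∪ [17, 18) ∪ [21, 22)

First set merges to [4, 12), [16, 17), [18, 21).
Second set merges to [2, 6), [7, 10), [13, 22).
A \ B = [6, 7), [10, 12).
B \ A = [2, 4), [13, 16), [17, 18), [21, 22).
Union of the two gives the symmetric difference.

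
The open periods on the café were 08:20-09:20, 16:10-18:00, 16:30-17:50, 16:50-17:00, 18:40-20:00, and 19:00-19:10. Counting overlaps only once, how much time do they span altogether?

4 h 10 min

Merged: 08:20-09:20, 16:10-18:00, 18:40-20:00.
Lengths: 1 h + 1 h 50 min + 1 h 20 min = 4 h 10 min.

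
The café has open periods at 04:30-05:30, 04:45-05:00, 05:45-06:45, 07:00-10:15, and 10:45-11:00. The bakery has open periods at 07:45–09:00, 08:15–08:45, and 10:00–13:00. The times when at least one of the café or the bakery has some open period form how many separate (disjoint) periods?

3

A, merged: 04:30–05:30, 05:45–06:45, 07:00–10:15, 10:45–11:00.
B, merged: 07:45–09:00, 10:00–13:00.
A ∪ B = 04:30–05:30, 05:45–06:45, 07:00–13:00.
That is 3 disjoint pieces.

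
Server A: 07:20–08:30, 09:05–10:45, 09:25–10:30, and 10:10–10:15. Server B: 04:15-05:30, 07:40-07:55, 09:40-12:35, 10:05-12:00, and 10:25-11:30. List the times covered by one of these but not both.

04:15–05:30, 07:20–07:40, 07:55–08:30, 09:05–09:40, 10:45–12:35

A, merged: 07:20–08:30, 09:05–10:45.
B, merged: 04:15–05:30, 07:40–07:55, 09:40–12:35.
A but not B: 07:20–07:40, 07:55–08:30, 09:05–09:40.
B but not A: 04:15–05:30, 10:45–12:35.
Combining gives A △ B.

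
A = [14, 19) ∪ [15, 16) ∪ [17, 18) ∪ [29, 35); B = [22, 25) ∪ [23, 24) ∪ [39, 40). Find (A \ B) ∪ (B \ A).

Merge the first list: [14, 19), [29, 35).
Merge the second list: [22, 25), [39, 40).
A but not B: [14, 19), [29, 35).
B but not A: [22, 25), [39, 40).
Combining gives A △ B.

[14, 19) ∪ [22, 25) ∪ [29, 35) ∪ [39, 40)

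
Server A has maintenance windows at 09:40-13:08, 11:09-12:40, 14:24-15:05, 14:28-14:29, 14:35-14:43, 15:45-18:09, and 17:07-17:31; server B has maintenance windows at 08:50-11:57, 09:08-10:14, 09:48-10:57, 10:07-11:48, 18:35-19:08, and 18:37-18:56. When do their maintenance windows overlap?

09:40–11:57

A, merged: 09:40–13:08, 14:24–15:05, 15:45–18:09.
B, merged: 08:50–11:57, 18:35–19:08.
09:40–13:08 meets the second set on 09:40–11:57.
14:24–15:05: no overlap with the second set.
15:45–18:09: no overlap with the second set.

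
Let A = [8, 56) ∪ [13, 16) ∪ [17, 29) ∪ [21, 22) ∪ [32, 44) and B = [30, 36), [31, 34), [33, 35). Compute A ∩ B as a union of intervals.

[30, 36)

A, merged: [8, 56).
B, merged: [30, 36).
[8, 56) overlaps B on [30, 36).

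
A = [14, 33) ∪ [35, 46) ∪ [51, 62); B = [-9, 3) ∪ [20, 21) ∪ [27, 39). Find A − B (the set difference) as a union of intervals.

[14, 20) ∪ [21, 27) ∪ [39, 46) ∪ [51, 62)

[14, 33) \ B = [14, 20), [21, 27).
[35, 46) \ B = [39, 46).
[51, 62): nothing removed.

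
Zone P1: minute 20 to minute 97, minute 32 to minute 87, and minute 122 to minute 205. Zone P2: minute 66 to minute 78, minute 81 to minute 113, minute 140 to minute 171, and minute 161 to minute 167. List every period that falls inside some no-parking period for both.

minute 66 to minute 78, minute 81 to minute 97, minute 140 to minute 171

A, merged: minute 20 to minute 97, minute 122 to minute 205.
B, merged: minute 66 to minute 78, minute 81 to minute 113, minute 140 to minute 171.
minute 20 to minute 97 meets the second set on minute 66 to minute 78, minute 81 to minute 97.
minute 122 to minute 205 meets the second set on minute 140 to minute 171.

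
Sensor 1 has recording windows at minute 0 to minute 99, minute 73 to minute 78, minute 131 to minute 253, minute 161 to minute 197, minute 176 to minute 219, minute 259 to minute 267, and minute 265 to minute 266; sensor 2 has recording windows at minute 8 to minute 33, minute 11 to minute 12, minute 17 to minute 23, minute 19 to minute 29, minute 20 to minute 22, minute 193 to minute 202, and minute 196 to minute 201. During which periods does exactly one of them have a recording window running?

minute 0 to minute 8, minute 33 to minute 99, minute 131 to minute 193, minute 202 to minute 253, minute 259 to minute 267

First set merges to minute 0 to minute 99, minute 131 to minute 253, minute 259 to minute 267.
Second set merges to minute 8 to minute 33, minute 193 to minute 202.
A \ B = minute 0 to minute 8, minute 33 to minute 99, minute 131 to minute 193, minute 202 to minute 253, minute 259 to minute 267.
B \ A = none.
Union of the two gives the symmetric difference.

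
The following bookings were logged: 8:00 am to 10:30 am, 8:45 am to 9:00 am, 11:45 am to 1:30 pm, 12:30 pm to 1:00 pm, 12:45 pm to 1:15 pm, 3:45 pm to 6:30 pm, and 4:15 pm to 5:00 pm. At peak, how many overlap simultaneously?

3

At 12:45 pm, 3 of the intervals are simultaneously active.
No point has more.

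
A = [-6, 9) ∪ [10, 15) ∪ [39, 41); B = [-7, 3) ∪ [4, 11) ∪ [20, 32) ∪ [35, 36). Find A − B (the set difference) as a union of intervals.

[3, 4) ∪ [11, 15) ∪ [39, 41)

[-6, 9) minus B → [3, 4).
[10, 15) minus B → [11, 15).
[39, 41): no B overlap → unchanged.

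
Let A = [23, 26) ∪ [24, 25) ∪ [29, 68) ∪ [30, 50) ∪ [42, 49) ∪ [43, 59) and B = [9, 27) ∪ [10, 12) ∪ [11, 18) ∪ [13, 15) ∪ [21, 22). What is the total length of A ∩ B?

First set merges to [23, 26), [29, 68).
Second set merges to [9, 27).
A ∩ B = [23, 26).
Total: 3.

3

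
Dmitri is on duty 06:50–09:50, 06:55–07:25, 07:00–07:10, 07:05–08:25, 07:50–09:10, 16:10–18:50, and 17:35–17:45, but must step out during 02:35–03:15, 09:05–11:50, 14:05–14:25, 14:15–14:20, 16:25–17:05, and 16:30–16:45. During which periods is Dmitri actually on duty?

06:50-09:05, 16:10-16:25, 17:05-18:50

Merge the first list: 06:50-09:50, 16:10-18:50.
Merge the second list: 02:35-03:15, 09:05-11:50, 14:05-14:25, 16:25-17:05.
06:50-09:50 with B removed leaves 06:50-09:05.
16:10-18:50 with B removed leaves 16:10-16:25, 17:05-18:50.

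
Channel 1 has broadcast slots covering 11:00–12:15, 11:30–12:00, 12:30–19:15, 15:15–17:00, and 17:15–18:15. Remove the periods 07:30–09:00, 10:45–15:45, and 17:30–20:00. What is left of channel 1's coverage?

15:45–17:30

Merge the first list: 11:00–12:15, 12:30–19:15.
11:00–12:15 lies entirely inside B → drops out.
12:30–19:15 with B removed leaves 15:45–17:30.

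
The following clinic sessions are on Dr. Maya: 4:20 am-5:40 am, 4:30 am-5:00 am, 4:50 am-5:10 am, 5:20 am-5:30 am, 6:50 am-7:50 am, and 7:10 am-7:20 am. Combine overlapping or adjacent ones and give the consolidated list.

4:30 am–5:00 am overlaps/touches 4:20 am–5:40 am → extend to 4:20 am–5:40 am.
4:50 am–5:10 am overlaps/touches 4:20 am–5:40 am → extend to 4:20 am–5:40 am.
5:20 am–5:30 am overlaps/touches 4:20 am–5:40 am → extend to 4:20 am–5:40 am.
6:50 am–7:50 am is disjoint → start new block.
7:10 am–7:20 am overlaps/touches 6:50 am–7:50 am → extend to 6:50 am–7:50 am.

4:20 am–5:40 am, 6:50 am–7:50 am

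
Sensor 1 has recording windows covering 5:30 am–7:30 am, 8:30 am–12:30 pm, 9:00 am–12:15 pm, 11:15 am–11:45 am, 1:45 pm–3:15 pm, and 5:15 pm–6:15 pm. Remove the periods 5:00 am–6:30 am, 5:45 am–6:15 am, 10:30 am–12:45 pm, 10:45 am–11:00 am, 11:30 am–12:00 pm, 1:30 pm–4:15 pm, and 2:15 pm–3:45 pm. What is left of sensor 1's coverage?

6:30 am-7:30 am, 8:30 am-10:30 am, 5:15 pm-6:15 pm

Merge the first list: 5:30 am-7:30 am, 8:30 am-12:30 pm, 1:45 pm-3:15 pm, 5:15 pm-6:15 pm.
Merge the second list: 5:00 am-6:30 am, 10:30 am-12:45 pm, 1:30 pm-4:15 pm.
5:30 am-7:30 am \ B = 6:30 am-7:30 am.
8:30 am-12:30 pm \ B = 8:30 am-10:30 am.
1:45 pm-3:15 pm: entirely removed.
5:15 pm-6:15 pm: nothing removed.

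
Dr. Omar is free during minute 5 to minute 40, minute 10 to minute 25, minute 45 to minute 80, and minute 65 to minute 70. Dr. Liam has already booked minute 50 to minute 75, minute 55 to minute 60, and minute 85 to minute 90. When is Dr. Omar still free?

minute 5 to minute 40, minute 45 to minute 50, minute 75 to minute 80

First set merges to minute 5 to minute 40, minute 45 to minute 80.
Second set merges to minute 50 to minute 75, minute 85 to minute 90.
minute 5 to minute 40: nothing removed.
minute 45 to minute 80 \ B = minute 45 to minute 50, minute 75 to minute 80.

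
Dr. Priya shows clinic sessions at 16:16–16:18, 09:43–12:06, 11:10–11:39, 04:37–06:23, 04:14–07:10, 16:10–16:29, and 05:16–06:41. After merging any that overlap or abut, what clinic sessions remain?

Sort by start: 04:14–07:10, 04:37–06:23, 05:16–06:41, 09:43–12:06, 11:10–11:39, 16:10–16:29, 16:16–16:18.
04:37–06:23 overlaps/touches 04:14–07:10 → extend to 04:14–07:10.
05:16–06:41 overlaps/touches 04:14–07:10 → extend to 04:14–07:10.
09:43–12:06 is disjoint → start new block.
11:10–11:39 overlaps/touches 09:43–12:06 → extend to 09:43–12:06.
16:10–16:29 is disjoint → start new block.
16:16–16:18 overlaps/touches 16:10–16:29 → extend to 16:10–16:29.

04:14–07:10, 09:43–12:06, 16:10–16:29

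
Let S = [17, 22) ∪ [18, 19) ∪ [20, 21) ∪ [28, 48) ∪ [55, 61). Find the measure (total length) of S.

31

Merged: [17, 22), [28, 48), [55, 61).
Lengths: 5 + 20 + 6 = 31.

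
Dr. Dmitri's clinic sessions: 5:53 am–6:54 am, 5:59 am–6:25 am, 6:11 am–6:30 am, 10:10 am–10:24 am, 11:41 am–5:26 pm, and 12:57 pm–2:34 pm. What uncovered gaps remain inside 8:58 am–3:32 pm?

Covered (merged): 5:53 am-6:54 am, 10:10 am-10:24 am, 11:41 am-5:26 pm.
Gaps within 8:58 am-3:32 pm: 8:58 am-10:10 am, 10:24 am-11:41 am.

8:58 am-10:10 am, 10:24 am-11:41 am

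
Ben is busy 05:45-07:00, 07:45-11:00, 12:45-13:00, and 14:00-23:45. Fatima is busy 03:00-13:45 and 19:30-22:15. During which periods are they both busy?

05:45–07:00, 07:45–11:00, 12:45–13:00, 19:30–22:15

05:45–07:00 overlaps B on 05:45–07:00.
07:45–11:00 overlaps B on 07:45–11:00.
12:45–13:00 overlaps B on 12:45–13:00.
14:00–23:45 overlaps B on 19:30–22:15.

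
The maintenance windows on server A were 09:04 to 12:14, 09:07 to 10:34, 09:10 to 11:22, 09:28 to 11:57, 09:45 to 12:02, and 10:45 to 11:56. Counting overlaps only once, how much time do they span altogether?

Merged: 09:04-12:14.
Length: 3 h 10 min.

3 h 10 min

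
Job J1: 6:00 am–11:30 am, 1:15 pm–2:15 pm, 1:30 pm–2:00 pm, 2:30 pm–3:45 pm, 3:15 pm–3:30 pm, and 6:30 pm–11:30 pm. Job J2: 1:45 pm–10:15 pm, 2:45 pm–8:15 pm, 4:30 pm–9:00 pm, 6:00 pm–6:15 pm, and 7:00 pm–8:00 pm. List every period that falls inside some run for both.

First set merges to 6:00 am-11:30 am, 1:15 pm-2:15 pm, 2:30 pm-3:45 pm, 6:30 pm-11:30 pm.
Second set merges to 1:45 pm-10:15 pm.
6:00 am-11:30 am meets no B interval.
1:15 pm-2:15 pm ∩ B → 1:45 pm-2:15 pm.
2:30 pm-3:45 pm ∩ B → 2:30 pm-3:45 pm.
6:30 pm-11:30 pm ∩ B → 6:30 pm-10:15 pm.

1:45 pm-2:15 pm, 2:30 pm-3:45 pm, 6:30 pm-10:15 pm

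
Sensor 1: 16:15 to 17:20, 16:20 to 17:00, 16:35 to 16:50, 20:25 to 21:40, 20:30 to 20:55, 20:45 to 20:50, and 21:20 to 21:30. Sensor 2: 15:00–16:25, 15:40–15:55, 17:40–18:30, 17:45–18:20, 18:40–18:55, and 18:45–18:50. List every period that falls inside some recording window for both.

16:15–16:25

First set merges to 16:15–17:20, 20:25–21:40.
Second set merges to 15:00–16:25, 17:40–18:30, 18:40–18:55.
16:15–17:20 overlaps B on 16:15–16:25.
20:25–21:40 falls entirely outside B.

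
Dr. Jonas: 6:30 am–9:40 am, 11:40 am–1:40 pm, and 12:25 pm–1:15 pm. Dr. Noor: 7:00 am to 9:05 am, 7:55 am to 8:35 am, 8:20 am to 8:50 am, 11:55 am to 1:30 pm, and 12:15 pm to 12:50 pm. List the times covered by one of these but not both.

6:30 am–7:00 am, 9:05 am–9:40 am, 11:40 am–11:55 am, 1:30 pm–1:40 pm

A, merged: 6:30 am–9:40 am, 11:40 am–1:40 pm.
B, merged: 7:00 am–9:05 am, 11:55 am–1:30 pm.
A but not B: 6:30 am–7:00 am, 9:05 am–9:40 am, 11:40 am–11:55 am, 1:30 pm–1:40 pm.
B but not A: none.
Combining gives A △ B.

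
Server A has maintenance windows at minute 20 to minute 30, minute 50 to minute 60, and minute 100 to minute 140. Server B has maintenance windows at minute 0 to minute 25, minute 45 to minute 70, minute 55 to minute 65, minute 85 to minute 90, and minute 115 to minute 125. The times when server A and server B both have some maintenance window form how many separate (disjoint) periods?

3

Merge the second list: minute 0 to minute 25, minute 45 to minute 70, minute 85 to minute 90, minute 115 to minute 125.
A ∩ B = minute 20 to minute 25, minute 50 to minute 60, minute 115 to minute 125.
That is 3 disjoint pieces.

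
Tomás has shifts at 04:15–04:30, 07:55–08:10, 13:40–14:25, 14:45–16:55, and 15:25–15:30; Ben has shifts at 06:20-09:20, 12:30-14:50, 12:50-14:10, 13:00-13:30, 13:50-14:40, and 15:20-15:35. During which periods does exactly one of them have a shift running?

04:15–04:30, 06:20–07:55, 08:10–09:20, 12:30–13:40, 14:25–14:45, 14:50–15:20, 15:35–16:55

A, merged: 04:15–04:30, 07:55–08:10, 13:40–14:25, 14:45–16:55.
B, merged: 06:20–09:20, 12:30–14:50, 15:20–15:35.
A but not B: 04:15–04:30, 14:50–15:20, 15:35–16:55.
B but not A: 06:20–07:55, 08:10–09:20, 12:30–13:40, 14:25–14:45.
Combining gives A △ B.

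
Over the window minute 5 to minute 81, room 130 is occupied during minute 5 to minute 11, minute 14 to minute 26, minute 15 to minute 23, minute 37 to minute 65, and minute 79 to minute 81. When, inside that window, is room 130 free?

The merged coverage is minute 5 to minute 11, minute 14 to minute 26, minute 37 to minute 65, minute 79 to minute 81.
Uncovered inside minute 5 to minute 81: minute 11 to minute 14, minute 26 to minute 37, minute 65 to minute 79.

minute 11 to minute 14, minute 26 to minute 37, minute 65 to minute 79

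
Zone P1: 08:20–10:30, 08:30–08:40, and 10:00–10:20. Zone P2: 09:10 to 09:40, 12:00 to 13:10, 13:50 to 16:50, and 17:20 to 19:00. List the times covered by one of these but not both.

Merge the first list: 08:20-10:30.
Only in the first: 08:20-09:10, 09:40-10:30.
Only in the second: 12:00-13:10, 13:50-16:50, 17:20-19:00.
Together these are the periods covered by exactly one.

08:20-09:10, 09:40-10:30, 12:00-13:10, 13:50-16:50, 17:20-19:00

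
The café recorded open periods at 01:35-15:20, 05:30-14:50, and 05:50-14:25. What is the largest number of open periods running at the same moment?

3

At 05:50, 3 of the intervals are simultaneously active.
No point has more.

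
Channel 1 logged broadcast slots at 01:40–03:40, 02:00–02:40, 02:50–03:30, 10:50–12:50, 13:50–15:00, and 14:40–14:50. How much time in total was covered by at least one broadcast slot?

Merged: 01:40–03:40, 10:50–12:50, 13:50–15:00.
Lengths: 2 h + 2 h + 1 h 10 min = 5 h 10 min.

5 h 10 min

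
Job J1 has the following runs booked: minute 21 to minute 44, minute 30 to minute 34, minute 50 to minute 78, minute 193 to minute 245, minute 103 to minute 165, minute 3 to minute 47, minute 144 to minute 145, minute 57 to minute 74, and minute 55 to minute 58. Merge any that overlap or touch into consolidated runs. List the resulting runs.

Sort by start: minute 3 to minute 47, minute 21 to minute 44, minute 30 to minute 34, minute 50 to minute 78, minute 55 to minute 58, minute 57 to minute 74, minute 103 to minute 165, minute 144 to minute 145, minute 193 to minute 245.
minute 21 to minute 44 overlaps/touches minute 3 to minute 47 → extend to minute 3 to minute 47.
minute 30 to minute 34 overlaps/touches minute 3 to minute 47 → extend to minute 3 to minute 47.
minute 50 to minute 78 is disjoint → start new block.
minute 55 to minute 58 overlaps/touches minute 50 to minute 78 → extend to minute 50 to minute 78.
minute 57 to minute 74 overlaps/touches minute 50 to minute 78 → extend to minute 50 to minute 78.
minute 103 to minute 165 is disjoint → start new block.
minute 144 to minute 145 overlaps/touches minute 103 to minute 165 → extend to minute 103 to minute 165.
minute 193 to minute 245 is disjoint → start new block.

minute 3 to minute 47, minute 50 to minute 78, minute 103 to minute 165, minute 193 to minute 245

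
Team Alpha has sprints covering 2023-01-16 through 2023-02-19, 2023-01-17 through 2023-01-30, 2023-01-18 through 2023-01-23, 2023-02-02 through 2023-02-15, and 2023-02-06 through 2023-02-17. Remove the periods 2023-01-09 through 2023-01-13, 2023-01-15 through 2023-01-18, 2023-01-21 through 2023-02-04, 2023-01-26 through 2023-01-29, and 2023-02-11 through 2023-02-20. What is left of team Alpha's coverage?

2023-01-19 through 2023-01-20, 2023-02-05 through 2023-02-10

First set merges to 2023-01-16 through 2023-02-19.
Second set merges to 2023-01-09 through 2023-01-13, 2023-01-15 through 2023-01-18, 2023-01-21 through 2023-02-04, 2023-02-11 through 2023-02-20.
2023-01-16 through 2023-02-19 \ B = 2023-01-19 through 2023-01-20, 2023-02-05 through 2023-02-10.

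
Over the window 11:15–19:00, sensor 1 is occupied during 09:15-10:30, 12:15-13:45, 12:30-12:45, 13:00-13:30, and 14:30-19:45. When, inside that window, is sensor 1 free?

11:15-12:15, 13:45-14:30

After merging, the occupied span is 09:15-10:30, 12:15-13:45, 14:30-19:45.
Uncovered inside 11:15-19:00: 11:15-12:15, 13:45-14:30.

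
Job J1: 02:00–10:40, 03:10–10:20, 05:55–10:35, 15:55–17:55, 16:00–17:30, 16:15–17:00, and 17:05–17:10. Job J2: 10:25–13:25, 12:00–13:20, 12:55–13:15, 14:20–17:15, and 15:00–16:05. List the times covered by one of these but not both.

02:00–10:25, 10:40–13:25, 14:20–15:55, 17:15–17:55

First set merges to 02:00–10:40, 15:55–17:55.
Second set merges to 10:25–13:25, 14:20–17:15.
A but not B: 02:00–10:25, 17:15–17:55.
B but not A: 10:40–13:25, 14:20–15:55.
Combining gives A △ B.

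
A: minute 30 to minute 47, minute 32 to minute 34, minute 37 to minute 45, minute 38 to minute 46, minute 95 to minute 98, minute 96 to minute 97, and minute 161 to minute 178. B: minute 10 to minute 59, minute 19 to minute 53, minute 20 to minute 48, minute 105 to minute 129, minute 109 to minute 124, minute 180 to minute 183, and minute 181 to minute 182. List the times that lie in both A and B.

A, merged: minute 30 to minute 47, minute 95 to minute 98, minute 161 to minute 178.
B, merged: minute 10 to minute 59, minute 105 to minute 129, minute 180 to minute 183.
minute 30 to minute 47 meets the second set on minute 30 to minute 47.
minute 95 to minute 98: no overlap with the second set.
minute 161 to minute 178: no overlap with the second set.

minute 30 to minute 47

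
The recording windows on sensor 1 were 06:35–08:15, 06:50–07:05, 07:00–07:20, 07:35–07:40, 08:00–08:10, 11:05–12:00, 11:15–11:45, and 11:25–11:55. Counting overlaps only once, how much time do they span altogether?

Merged: 06:35-08:15, 11:05-12:00.
Lengths: 1 h 40 min + 55 min = 2 h 35 min.

2 h 35 min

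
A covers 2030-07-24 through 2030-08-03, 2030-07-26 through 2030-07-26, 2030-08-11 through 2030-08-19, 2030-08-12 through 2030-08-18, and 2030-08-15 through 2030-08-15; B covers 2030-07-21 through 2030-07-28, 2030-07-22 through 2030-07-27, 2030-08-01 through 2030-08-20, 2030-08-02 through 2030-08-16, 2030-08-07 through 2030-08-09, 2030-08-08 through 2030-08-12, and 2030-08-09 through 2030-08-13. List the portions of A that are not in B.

A, merged: 2030-07-24 through 2030-08-03, 2030-08-11 through 2030-08-19.
B, merged: 2030-07-21 through 2030-07-28, 2030-08-01 through 2030-08-20.
2030-07-24 through 2030-08-03 with B removed leaves 2030-07-29 through 2030-07-31.
2030-08-11 through 2030-08-19 lies entirely inside B → drops out.

2030-07-29 through 2030-07-31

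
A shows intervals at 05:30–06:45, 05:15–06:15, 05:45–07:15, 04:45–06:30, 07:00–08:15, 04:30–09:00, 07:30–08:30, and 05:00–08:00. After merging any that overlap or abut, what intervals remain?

Sort by start: 04:30-09:00, 04:45-06:30, 05:00-08:00, 05:15-06:15, 05:30-06:45, 05:45-07:15, 07:00-08:15, 07:30-08:30.
04:45-06:30 overlaps/touches 04:30-09:00 → extend to 04:30-09:00.
05:00-08:00 overlaps/touches 04:30-09:00 → extend to 04:30-09:00.
05:15-06:15 overlaps/touches 04:30-09:00 → extend to 04:30-09:00.
05:30-06:45 overlaps/touches 04:30-09:00 → extend to 04:30-09:00.
05:45-07:15 overlaps/touches 04:30-09:00 → extend to 04:30-09:00.
07:00-08:15 overlaps/touches 04:30-09:00 → extend to 04:30-09:00.
07:30-08:30 overlaps/touches 04:30-09:00 → extend to 04:30-09:00.

04:30-09:00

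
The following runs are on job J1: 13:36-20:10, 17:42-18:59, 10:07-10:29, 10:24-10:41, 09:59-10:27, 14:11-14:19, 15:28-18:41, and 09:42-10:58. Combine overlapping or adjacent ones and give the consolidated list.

Sort by start: 09:42–10:58, 09:59–10:27, 10:07–10:29, 10:24–10:41, 13:36–20:10, 14:11–14:19, 15:28–18:41, 17:42–18:59.
09:59–10:27 overlaps/touches 09:42–10:58 → extend to 09:42–10:58.
10:07–10:29 overlaps/touches 09:42–10:58 → extend to 09:42–10:58.
10:24–10:41 overlaps/touches 09:42–10:58 → extend to 09:42–10:58.
13:36–20:10 is disjoint → start new block.
14:11–14:19 overlaps/touches 13:36–20:10 → extend to 13:36–20:10.
15:28–18:41 overlaps/touches 13:36–20:10 → extend to 13:36–20:10.
17:42–18:59 overlaps/touches 13:36–20:10 → extend to 13:36–20:10.

09:42–10:58, 13:36–20:10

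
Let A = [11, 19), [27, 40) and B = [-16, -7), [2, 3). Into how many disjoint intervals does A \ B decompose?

2

A \ B = [11, 19), [27, 40).
That is 2 disjoint pieces.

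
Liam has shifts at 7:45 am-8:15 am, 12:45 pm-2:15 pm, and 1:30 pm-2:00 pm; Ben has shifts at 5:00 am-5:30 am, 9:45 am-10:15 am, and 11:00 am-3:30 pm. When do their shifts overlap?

First set merges to 7:45 am-8:15 am, 12:45 pm-2:15 pm.
7:45 am-8:15 am meets no B interval.
12:45 pm-2:15 pm ∩ B → 12:45 pm-2:15 pm.

12:45 pm-2:15 pm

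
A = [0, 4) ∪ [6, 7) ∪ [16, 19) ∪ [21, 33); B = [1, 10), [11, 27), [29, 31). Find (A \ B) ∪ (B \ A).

[0, 1) ∪ [4, 6) ∪ [7, 10) ∪ [11, 16) ∪ [19, 21) ∪ [27, 29) ∪ [31, 33)

A \ B = [0, 1), [27, 29), [31, 33).
B \ A = [4, 6), [7, 10), [11, 16), [19, 21).
Union of the two gives the symmetric difference.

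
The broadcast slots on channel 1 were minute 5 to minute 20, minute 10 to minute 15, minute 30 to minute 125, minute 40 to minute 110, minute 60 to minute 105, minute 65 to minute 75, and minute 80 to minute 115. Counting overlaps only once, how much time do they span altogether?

110 minutes

Merged: minute 5 to minute 20, minute 30 to minute 125.
Lengths: 15 minutes + 95 minutes = 110 minutes.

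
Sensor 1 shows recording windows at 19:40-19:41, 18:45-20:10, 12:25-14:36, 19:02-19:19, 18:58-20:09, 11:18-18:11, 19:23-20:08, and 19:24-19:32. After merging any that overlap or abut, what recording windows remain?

11:18–18:11, 18:45–20:10

Sort by start: 11:18–18:11, 12:25–14:36, 18:45–20:10, 18:58–20:09, 19:02–19:19, 19:23–20:08, 19:24–19:32, 19:40–19:41.
12:25–14:36 overlaps/touches 11:18–18:11 → extend to 11:18–18:11.
18:45–20:10 is disjoint → start new block.
18:58–20:09 overlaps/touches 18:45–20:10 → extend to 18:45–20:10.
19:02–19:19 overlaps/touches 18:45–20:10 → extend to 18:45–20:10.
19:23–20:08 overlaps/touches 18:45–20:10 → extend to 18:45–20:10.
19:24–19:32 overlaps/touches 18:45–20:10 → extend to 18:45–20:10.
19:40–19:41 overlaps/touches 18:45–20:10 → extend to 18:45–20:10.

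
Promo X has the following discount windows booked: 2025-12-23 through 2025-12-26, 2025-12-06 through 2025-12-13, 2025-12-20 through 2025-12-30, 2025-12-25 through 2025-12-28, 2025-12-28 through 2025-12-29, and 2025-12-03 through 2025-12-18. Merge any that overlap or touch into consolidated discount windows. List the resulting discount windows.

Sort by start: 2025-12-03 through 2025-12-18, 2025-12-06 through 2025-12-13, 2025-12-20 through 2025-12-30, 2025-12-23 through 2025-12-26, 2025-12-25 through 2025-12-28, 2025-12-28 through 2025-12-29.
2025-12-06 through 2025-12-13 overlaps/touches 2025-12-03 through 2025-12-18 → extend to 2025-12-03 through 2025-12-18.
2025-12-20 through 2025-12-30 is disjoint → start new block.
2025-12-23 through 2025-12-26 overlaps/touches 2025-12-20 through 2025-12-30 → extend to 2025-12-20 through 2025-12-30.
2025-12-25 through 2025-12-28 overlaps/touches 2025-12-20 through 2025-12-30 → extend to 2025-12-20 through 2025-12-30.
2025-12-28 through 2025-12-29 overlaps/touches 2025-12-20 through 2025-12-30 → extend to 2025-12-20 through 2025-12-30.

2025-12-03 through 2025-12-18, 2025-12-20 through 2025-12-30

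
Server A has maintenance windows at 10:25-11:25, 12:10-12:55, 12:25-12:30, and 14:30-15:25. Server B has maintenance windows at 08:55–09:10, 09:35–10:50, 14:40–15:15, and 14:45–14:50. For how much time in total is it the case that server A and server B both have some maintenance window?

First set merges to 10:25–11:25, 12:10–12:55, 14:30–15:25.
Second set merges to 08:55–09:10, 09:35–10:50, 14:40–15:15.
A ∩ B = 10:25–10:50, 14:40–15:15.
Total: 25 min + 35 min = 1 h.

1 h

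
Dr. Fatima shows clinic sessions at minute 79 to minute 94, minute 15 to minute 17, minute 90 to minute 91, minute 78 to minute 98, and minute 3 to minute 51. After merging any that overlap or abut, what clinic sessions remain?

Sort by start: minute 3 to minute 51, minute 15 to minute 17, minute 78 to minute 98, minute 79 to minute 94, minute 90 to minute 91.
minute 15 to minute 17 overlaps/touches minute 3 to minute 51 → extend to minute 3 to minute 51.
minute 78 to minute 98 is disjoint → start new block.
minute 79 to minute 94 overlaps/touches minute 78 to minute 98 → extend to minute 78 to minute 98.
minute 90 to minute 91 overlaps/touches minute 78 to minute 98 → extend to minute 78 to minute 98.

minute 3 to minute 51, minute 78 to minute 98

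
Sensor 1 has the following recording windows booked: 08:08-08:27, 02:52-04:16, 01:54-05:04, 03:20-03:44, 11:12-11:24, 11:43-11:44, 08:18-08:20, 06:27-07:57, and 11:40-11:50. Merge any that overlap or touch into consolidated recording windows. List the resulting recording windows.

Sort by start: 01:54–05:04, 02:52–04:16, 03:20–03:44, 06:27–07:57, 08:08–08:27, 08:18–08:20, 11:12–11:24, 11:40–11:50, 11:43–11:44.
02:52–04:16 overlaps/touches 01:54–05:04 → extend to 01:54–05:04.
03:20–03:44 overlaps/touches 01:54–05:04 → extend to 01:54–05:04.
06:27–07:57 is disjoint → start new block.
08:08–08:27 is disjoint → start new block.
08:18–08:20 overlaps/touches 08:08–08:27 → extend to 08:08–08:27.
11:12–11:24 is disjoint → start new block.
11:40–11:50 is disjoint → start new block.
11:43–11:44 overlaps/touches 11:40–11:50 → extend to 11:40–11:50.

01:54–05:04, 06:27–07:57, 08:08–08:27, 11:12–11:24, 11:40–11:50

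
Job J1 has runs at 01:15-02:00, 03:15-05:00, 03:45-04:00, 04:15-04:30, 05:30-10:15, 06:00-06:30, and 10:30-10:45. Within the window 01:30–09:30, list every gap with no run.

02:00-03:15, 05:00-05:30

The merged coverage is 01:15-02:00, 03:15-05:00, 05:30-10:15, 10:30-10:45.
Gaps within 01:30-09:30: 02:00-03:15, 05:00-05:30.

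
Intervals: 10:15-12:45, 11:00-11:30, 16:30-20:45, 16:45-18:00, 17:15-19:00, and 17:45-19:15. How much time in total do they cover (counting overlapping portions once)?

6 h 45 min

Merged: 10:15–12:45, 16:30–20:45.
Lengths: 2 h 30 min + 4 h 15 min = 6 h 45 min.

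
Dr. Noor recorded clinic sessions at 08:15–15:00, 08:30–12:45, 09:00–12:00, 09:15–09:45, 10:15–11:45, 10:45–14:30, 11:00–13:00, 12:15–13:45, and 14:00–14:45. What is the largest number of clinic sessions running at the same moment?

6

At 11:00, 6 of the intervals are simultaneously active.
No point has more.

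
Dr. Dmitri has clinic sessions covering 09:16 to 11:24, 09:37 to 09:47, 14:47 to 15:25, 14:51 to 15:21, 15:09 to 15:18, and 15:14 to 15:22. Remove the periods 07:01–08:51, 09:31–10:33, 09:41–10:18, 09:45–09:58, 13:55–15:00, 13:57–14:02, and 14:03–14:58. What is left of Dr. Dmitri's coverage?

09:16–09:31, 10:33–11:24, 15:00–15:25

Merge the first list: 09:16–11:24, 14:47–15:25.
Merge the second list: 07:01–08:51, 09:31–10:33, 13:55–15:00.
09:16–11:24 \ B = 09:16–09:31, 10:33–11:24.
14:47–15:25 \ B = 15:00–15:25.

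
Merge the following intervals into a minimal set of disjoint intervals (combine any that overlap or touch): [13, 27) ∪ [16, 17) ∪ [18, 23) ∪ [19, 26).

[13, 27)

[16, 17) overlaps/touches [13, 27) → extend to [13, 27).
[18, 23) overlaps/touches [13, 27) → extend to [13, 27).
[19, 26) overlaps/touches [13, 27) → extend to [13, 27).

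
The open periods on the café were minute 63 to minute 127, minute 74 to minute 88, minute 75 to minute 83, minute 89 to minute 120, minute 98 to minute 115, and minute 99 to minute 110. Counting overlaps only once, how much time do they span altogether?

Merged: minute 63 to minute 127.
Length: 64 minutes.

64 minutes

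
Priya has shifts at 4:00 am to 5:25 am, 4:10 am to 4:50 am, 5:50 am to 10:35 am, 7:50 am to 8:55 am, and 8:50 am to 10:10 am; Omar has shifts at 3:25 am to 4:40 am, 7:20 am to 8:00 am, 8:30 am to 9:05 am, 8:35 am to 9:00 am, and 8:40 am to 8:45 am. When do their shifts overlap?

A, merged: 4:00 am–5:25 am, 5:50 am–10:35 am.
B, merged: 3:25 am–4:40 am, 7:20 am–8:00 am, 8:30 am–9:05 am.
4:00 am–5:25 am meets the second set on 4:00 am–4:40 am.
5:50 am–10:35 am meets the second set on 7:20 am–8:00 am, 8:30 am–9:05 am.

4:00 am–4:40 am, 7:20 am–8:00 am, 8:30 am–9:05 am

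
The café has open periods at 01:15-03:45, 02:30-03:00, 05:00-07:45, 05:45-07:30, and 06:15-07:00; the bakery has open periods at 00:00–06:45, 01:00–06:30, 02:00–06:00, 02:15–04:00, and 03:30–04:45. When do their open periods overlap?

Merge the first list: 01:15–03:45, 05:00–07:45.
Merge the second list: 00:00–06:45.
01:15–03:45 overlaps B on 01:15–03:45.
05:00–07:45 overlaps B on 05:00–06:45.

01:15–03:45, 05:00–06:45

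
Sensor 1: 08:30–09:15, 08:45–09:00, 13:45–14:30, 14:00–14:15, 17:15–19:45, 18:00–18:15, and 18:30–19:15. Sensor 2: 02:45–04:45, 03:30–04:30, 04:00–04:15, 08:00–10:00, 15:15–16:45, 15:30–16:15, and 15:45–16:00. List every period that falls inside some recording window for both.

A, merged: 08:30–09:15, 13:45–14:30, 17:15–19:45.
B, merged: 02:45–04:45, 08:00–10:00, 15:15–16:45.
08:30–09:15 overlaps B on 08:30–09:15.
13:45–14:30 falls entirely outside B.
17:15–19:45 falls entirely outside B.

08:30–09:15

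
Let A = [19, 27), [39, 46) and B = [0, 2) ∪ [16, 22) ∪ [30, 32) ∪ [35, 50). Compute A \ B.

[19, 27) \ B = [22, 27).
[39, 46): entirely removed.

[22, 27)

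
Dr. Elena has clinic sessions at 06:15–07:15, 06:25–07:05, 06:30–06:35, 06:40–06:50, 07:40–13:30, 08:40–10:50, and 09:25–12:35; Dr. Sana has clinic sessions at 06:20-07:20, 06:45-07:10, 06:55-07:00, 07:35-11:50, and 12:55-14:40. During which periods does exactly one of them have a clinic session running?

First set merges to 06:15-07:15, 07:40-13:30.
Second set merges to 06:20-07:20, 07:35-11:50, 12:55-14:40.
A but not B: 06:15-06:20, 11:50-12:55.
B but not A: 07:15-07:20, 07:35-07:40, 13:30-14:40.
Combining gives A △ B.

06:15-06:20, 07:15-07:20, 07:35-07:40, 11:50-12:55, 13:30-14:40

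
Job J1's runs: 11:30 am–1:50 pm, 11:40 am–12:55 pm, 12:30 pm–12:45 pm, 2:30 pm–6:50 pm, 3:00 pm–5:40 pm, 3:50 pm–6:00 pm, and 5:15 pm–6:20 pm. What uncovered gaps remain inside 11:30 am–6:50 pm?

The merged coverage is 11:30 am–1:50 pm, 2:30 pm–6:50 pm.
Complement within 11:30 am–6:50 pm: 1:50 pm–2:30 pm.

1:50 pm–2:30 pm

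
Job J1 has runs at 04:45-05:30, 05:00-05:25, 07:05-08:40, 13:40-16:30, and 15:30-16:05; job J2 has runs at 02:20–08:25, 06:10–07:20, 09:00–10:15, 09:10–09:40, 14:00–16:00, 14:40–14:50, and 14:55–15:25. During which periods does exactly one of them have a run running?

A, merged: 04:45–05:30, 07:05–08:40, 13:40–16:30.
B, merged: 02:20–08:25, 09:00–10:15, 14:00–16:00.
A \ B = 08:25–08:40, 13:40–14:00, 16:00–16:30.
B \ A = 02:20–04:45, 05:30–07:05, 09:00–10:15.
Union of the two gives the symmetric difference.

02:20–04:45, 05:30–07:05, 08:25–08:40, 09:00–10:15, 13:40–14:00, 16:00–16:30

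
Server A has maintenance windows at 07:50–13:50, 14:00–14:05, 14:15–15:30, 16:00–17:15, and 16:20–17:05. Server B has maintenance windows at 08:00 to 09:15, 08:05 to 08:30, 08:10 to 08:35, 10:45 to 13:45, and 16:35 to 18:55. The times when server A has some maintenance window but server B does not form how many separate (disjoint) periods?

A, merged: 07:50-13:50, 14:00-14:05, 14:15-15:30, 16:00-17:15.
B, merged: 08:00-09:15, 10:45-13:45, 16:35-18:55.
A \ B = 07:50-08:00, 09:15-10:45, 13:45-13:50, 14:00-14:05, 14:15-15:30, 16:00-16:35.
That is 6 disjoint pieces.

6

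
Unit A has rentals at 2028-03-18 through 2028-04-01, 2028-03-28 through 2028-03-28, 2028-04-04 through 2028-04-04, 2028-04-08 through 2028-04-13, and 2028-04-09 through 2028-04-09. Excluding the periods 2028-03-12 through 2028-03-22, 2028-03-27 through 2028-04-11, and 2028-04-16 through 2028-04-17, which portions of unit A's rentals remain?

2028-03-23 through 2028-03-26, 2028-04-12 through 2028-04-13

First set merges to 2028-03-18 through 2028-04-01, 2028-04-04 through 2028-04-04, 2028-04-08 through 2028-04-13.
2028-03-18 through 2028-04-01 minus B → 2028-03-23 through 2028-03-26.
2028-04-04 through 2028-04-04: fully covered by B → removed.
2028-04-08 through 2028-04-13 minus B → 2028-04-12 through 2028-04-13.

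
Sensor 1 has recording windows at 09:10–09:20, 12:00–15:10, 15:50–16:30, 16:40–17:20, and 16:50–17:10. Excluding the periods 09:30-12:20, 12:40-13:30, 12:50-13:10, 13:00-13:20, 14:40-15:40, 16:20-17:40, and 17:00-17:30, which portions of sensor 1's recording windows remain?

09:10–09:20, 12:20–12:40, 13:30–14:40, 15:50–16:20

First set merges to 09:10–09:20, 12:00–15:10, 15:50–16:30, 16:40–17:20.
Second set merges to 09:30–12:20, 12:40–13:30, 14:40–15:40, 16:20–17:40.
09:10–09:20 is untouched.
12:00–15:10 with B removed leaves 12:20–12:40, 13:30–14:40.
15:50–16:30 with B removed leaves 15:50–16:20.
16:40–17:20 lies entirely inside B → drops out.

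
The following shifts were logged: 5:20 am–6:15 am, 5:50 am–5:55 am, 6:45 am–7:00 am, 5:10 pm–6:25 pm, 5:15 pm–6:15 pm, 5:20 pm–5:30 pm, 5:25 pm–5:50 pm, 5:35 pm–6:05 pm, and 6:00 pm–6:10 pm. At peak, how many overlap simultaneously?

4

At 5:25 pm, 4 of the intervals are simultaneously active.
No point has more.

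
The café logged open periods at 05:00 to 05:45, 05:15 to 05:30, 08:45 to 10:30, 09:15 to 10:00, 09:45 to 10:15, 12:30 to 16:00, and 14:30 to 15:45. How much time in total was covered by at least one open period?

Merged: 05:00-05:45, 08:45-10:30, 12:30-16:00.
Lengths: 45 min + 1 h 45 min + 3 h 30 min = 6 h.

6 h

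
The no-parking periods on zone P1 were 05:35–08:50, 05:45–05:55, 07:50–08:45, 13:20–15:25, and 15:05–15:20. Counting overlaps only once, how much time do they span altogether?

Merged: 05:35–08:50, 13:20–15:25.
Lengths: 3 h 15 min + 2 h 5 min = 5 h 20 min.

5 h 20 min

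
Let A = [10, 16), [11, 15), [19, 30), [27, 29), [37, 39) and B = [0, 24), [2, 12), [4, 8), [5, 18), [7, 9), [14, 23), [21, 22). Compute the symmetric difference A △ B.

[0, 10) ∪ [16, 19) ∪ [24, 30) ∪ [37, 39)

First set merges to [10, 16), [19, 30), [37, 39).
Second set merges to [0, 24).
A but not B: [24, 30), [37, 39).
B but not A: [0, 10), [16, 19).
Combining gives A △ B.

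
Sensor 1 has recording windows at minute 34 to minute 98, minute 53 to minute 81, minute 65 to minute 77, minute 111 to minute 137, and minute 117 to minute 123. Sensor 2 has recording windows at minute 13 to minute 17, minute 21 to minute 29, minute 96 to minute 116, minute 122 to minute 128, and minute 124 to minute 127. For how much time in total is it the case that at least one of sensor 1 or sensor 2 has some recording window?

First set merges to minute 34 to minute 98, minute 111 to minute 137.
Second set merges to minute 13 to minute 17, minute 21 to minute 29, minute 96 to minute 116, minute 122 to minute 128.
A ∪ B = minute 13 to minute 17, minute 21 to minute 29, minute 34 to minute 137.
Total: 4 minutes + 8 minutes + 103 minutes = 115 minutes.

115 minutes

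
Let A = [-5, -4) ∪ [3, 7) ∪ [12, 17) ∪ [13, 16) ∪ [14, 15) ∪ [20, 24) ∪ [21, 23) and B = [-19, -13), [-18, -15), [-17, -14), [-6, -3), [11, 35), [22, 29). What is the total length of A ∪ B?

37

A, merged: [-5, -4), [3, 7), [12, 17), [20, 24).
B, merged: [-19, -13), [-6, -3), [11, 35).
A ∪ B = [-19, -13), [-6, -3), [3, 7), [11, 35).
Total: 6 + 3 + 4 + 24 = 37.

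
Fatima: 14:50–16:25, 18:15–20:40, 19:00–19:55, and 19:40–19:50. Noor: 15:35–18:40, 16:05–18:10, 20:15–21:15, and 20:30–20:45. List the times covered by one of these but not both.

A, merged: 14:50–16:25, 18:15–20:40.
B, merged: 15:35–18:40, 20:15–21:15.
Only in the first: 14:50–15:35, 18:40–20:15.
Only in the second: 16:25–18:15, 20:40–21:15.
Together these are the periods covered by exactly one.

14:50–15:35, 16:25–18:15, 18:40–20:15, 20:40–21:15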